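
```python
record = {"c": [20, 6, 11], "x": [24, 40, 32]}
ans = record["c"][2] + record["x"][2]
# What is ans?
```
Trace:
  record={'c': [20, 6, 11], 'x': [24, 40, 32]}
  record={'c': [20, 6, 11], 'x': [24, 40, 32]}, ans=43

Final answer: 43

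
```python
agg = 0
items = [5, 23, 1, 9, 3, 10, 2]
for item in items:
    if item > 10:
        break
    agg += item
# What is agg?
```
Trace:
  agg=0
  agg=5, item=5
  agg=5, item=23

Final answer: 5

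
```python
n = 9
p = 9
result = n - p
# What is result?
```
Trace:
  n=9
  n=9, p=9
  n=9, p=9, result=0

Final answer: 0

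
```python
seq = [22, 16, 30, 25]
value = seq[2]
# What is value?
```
Trace:
  seq=[22, 16, 30, 25]
  seq=[22, 16, 30, 25], value=30

Final answer: 30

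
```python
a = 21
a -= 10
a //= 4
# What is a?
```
Trace:
  a=21
  a=11
  a=2

Final answer: 2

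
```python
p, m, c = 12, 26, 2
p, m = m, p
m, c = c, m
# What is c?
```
Trace:
  p=12, m=26, c=2
  p=26, m=12, c=2
  p=26, m=2, c=12

Final answer: 12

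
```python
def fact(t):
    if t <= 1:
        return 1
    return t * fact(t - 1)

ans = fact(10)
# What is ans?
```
Call trace:
fact(t=10)
  fact(t=9)
    fact(t=8)
      fact(t=7)
        fact(t=6)
          fact(t=5)
            fact(t=4)
              fact(t=3)
                fact(t=2)
                  fact(t=1)
                  -> return 1
                -> return 2
              -> return 6
            -> return 24
          -> return 120
        -> return 720
      -> return 5040
    -> return 40320
  -> return 362880
-> return 3628800

Final answer: 3628800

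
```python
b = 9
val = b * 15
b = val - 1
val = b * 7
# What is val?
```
Trace:
  b=9
  b=9, val=135
  b=134, val=135
  b=134, val=938

Final answer: 938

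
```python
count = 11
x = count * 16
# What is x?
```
Trace:
  count=11
  count=11, x=176

Final answer: 176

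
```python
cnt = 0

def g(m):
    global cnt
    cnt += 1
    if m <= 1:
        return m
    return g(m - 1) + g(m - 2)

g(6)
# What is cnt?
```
Call trace (a repeated sub-call is expanded the first time; later identical calls just restate its return value):
g(m=6)
  g(m=5)
    g(m=4)
      g(m=3)
        g(m=2)
          g(m=1)
          -> return 1
          g(m=0)
          -> return 0
        -> return 1
        g(m=1)
        -> return 1
      -> return 2
      g(m=2) -> return 1  (same call as traced above)
    -> return 3
    g(m=3) -> return 2  (same call as traced above)
  -> return 5
  g(m=4) -> return 3  (same call as traced above)
-> return 8

cnt is incremented once per call, so count the calls in each subtree. Let C(m) = number of calls made by g(m).
C(0) = C(1) = 1 (base case, no recursion); C(m) = 1 + C(m - 1) + C(m - 2) otherwise.
C(2) = 1 + C(1) + C(0) = 1 + 1 + 1 = 3
C(3) = 1 + C(2) + C(1) = 1 + 3 + 1 = 5
C(4) = 1 + C(3) + C(2) = 1 + 5 + 3 = 9
C(5) = 1 + C(4) + C(3) = 1 + 9 + 5 = 15
C(6) = 1 + C(5) + C(4) = 1 + 15 + 9 = 25
cnt = C(6) = 25

Final answer: 25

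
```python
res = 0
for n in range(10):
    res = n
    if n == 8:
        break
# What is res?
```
Trace:
  res=0
  res=0, n=0
  res=1, n=1
  res=2, n=2
  res=3, n=3
  res=4, n=4
  res=5, n=5
  res=6, n=6
  res=7, n=7
  res=8, n=8

Final answer: 8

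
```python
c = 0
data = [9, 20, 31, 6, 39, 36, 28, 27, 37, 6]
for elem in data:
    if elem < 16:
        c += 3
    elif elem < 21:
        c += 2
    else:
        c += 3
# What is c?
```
Trace:
  c=0
  c=3, elem=9
  c=5, elem=20
  c=8, elem=31
  c=11, elem=6
  c=14, elem=39
  c=17, elem=36
  c=20, elem=28
  c=23, elem=27
  c=26, elem=37
  c=29, elem=6

Final answer: 29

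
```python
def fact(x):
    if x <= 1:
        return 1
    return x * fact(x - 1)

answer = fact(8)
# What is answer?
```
Call trace:
fact(x=8)
  fact(x=7)
    fact(x=6)
      fact(x=5)
        fact(x=4)
          fact(x=3)
            fact(x=2)
              fact(x=1)
              -> return 1
            -> return 2
          -> return 6
        -> return 24
      -> return 120
    -> return 720
  -> return 5040
-> return 40320

Final answer: 40320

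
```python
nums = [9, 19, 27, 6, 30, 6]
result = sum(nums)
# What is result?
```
Trace:
  nums=[9, 19, 27, 6, 30, 6]
  nums=[9, 19, 27, 6, 30, 6], result=97

Final answer: 97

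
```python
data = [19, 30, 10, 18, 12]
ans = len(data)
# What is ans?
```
Trace:
  data=[19, 30, 10, 18, 12]
  data=[19, 30, 10, 18, 12], ans=5

Final answer: 5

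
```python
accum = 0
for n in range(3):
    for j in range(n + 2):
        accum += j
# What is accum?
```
Trace:
  accum=0
  accum=0, n=0, j=0
  accum=1, n=0, j=1
  accum=1, n=1, j=0
  accum=2, n=1, j=1
  accum=4, n=1, j=2
  accum=4, n=2, j=0
  accum=5, n=2, j=1
  accum=7, n=2, j=2
  accum=10, n=2, j=3

Final answer: 10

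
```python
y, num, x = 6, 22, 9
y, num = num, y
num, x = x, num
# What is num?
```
Trace:
  y=6, num=22, x=9
  y=22, num=6, x=9
  y=22, num=9, x=6

Final answer: 9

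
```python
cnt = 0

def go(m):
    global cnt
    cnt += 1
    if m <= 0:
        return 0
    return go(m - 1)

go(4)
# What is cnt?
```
Call trace:
go(m=4)
  go(m=3)
    go(m=2)
      go(m=1)
        go(m=0)
        -> return 0
      -> return 0
    -> return 0
  -> return 0
-> return 0

cnt is incremented once per call. go is entered once for each m = 4, 3, 2, 1, 0 (the m <= 0 call returns without recursing), i.e. 4 + 1 calls.
cnt = 5

Final answer: 5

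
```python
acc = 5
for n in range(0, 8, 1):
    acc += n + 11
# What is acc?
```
Trace:
  acc=5
  acc=16, n=0
  acc=28, n=1
  acc=41, n=2
  acc=55, n=3
  acc=70, n=4
  acc=86, n=5
  acc=103, n=6
  acc=121, n=7

Final answer: 121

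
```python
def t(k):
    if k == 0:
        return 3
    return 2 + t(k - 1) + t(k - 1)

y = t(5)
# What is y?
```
Call trace (a repeated sub-call is expanded the first time; later identical calls just restate its return value):
t(k=5)
  t(k=4)
    t(k=3)
      t(k=2)
        t(k=1)
          t(k=0)
          -> return 3
          t(k=0)
          -> return 3
        -> return 8
        t(k=1) -> return 8  (same call as traced above)
      -> return 18
      t(k=2) -> return 18  (same call as traced above)
    -> return 38
    t(k=3) -> return 38  (same call as traced above)
  -> return 78
  t(k=4) -> return 78  (same call as traced above)
-> return 158

Final answer: 158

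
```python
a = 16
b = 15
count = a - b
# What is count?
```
Trace:
  a=16
  a=16, b=15
  a=16, b=15, count=1

Final answer: 1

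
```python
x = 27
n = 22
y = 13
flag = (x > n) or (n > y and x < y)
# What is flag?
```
Trace:
  x=27
  x=27, n=22
  x=27, n=22, y=13
  x=27, n=22, y=13, flag=True

Final answer: True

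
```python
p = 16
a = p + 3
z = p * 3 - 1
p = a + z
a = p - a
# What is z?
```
Trace:
  p=16
  p=16, a=19
  p=16, a=19, z=47
  p=66, a=19, z=47
  p=66, a=47, z=47

Final answer: 47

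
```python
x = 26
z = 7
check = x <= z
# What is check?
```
Trace:
  x=26
  x=26, z=7
  x=26, z=7, check=False

Final answer: False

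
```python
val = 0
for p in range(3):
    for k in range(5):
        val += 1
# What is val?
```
Trace:
  val=0
  val=1, p=0, k=0
  val=2, p=0, k=1
  val=3, p=0, k=2
  val=4, p=0, k=3
  val=5, p=0, k=4
  val=6, p=1, k=0
  val=7, p=1, k=1
  val=8, p=1, k=2
  val=9, p=1, k=3
  val=10, p=1, k=4
  val=11, p=2, k=0
  val=12, p=2, k=1
  val=13, p=2, k=2
  val=14, p=2, k=3
  val=15, p=2, k=4

Final answer: 15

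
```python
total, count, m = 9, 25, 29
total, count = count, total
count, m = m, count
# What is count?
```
Trace:
  total=9, count=25, m=29
  total=25, count=9, m=29
  total=25, count=29, m=9

Final answer: 29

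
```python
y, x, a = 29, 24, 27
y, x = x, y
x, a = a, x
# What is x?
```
Trace:
  y=29, x=24, a=27
  y=24, x=29, a=27
  y=24, x=27, a=29

Final answer: 27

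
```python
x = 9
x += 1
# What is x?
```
Trace:
  x=9
  x=10

Final answer: 10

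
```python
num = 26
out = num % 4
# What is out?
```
Trace:
  num=26
  num=26, out=2

Final answer: 2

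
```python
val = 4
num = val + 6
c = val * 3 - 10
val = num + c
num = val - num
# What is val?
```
Trace:
  val=4
  val=4, num=10
  val=4, num=10, c=2
  val=12, num=10, c=2
  val=12, num=2, c=2

Final answer: 12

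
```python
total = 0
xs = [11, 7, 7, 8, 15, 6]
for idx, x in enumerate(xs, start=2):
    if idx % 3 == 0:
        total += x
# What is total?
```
Trace:
  total=0
  total=0, idx=2, x=11
  total=7, idx=3, x=7
  total=7, idx=4, x=7
  total=7, idx=5, x=8
  total=22, idx=6, x=15
  total=22, idx=7, x=6

Final answer: 22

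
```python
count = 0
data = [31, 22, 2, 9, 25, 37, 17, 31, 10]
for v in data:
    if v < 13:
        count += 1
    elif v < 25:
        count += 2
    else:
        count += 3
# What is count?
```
Trace:
  count=0
  count=3, v=31
  count=5, v=22
  count=6, v=2
  count=7, v=9
  count=10, v=25
  count=13, v=37
  count=15, v=17
  count=18, v=31
  count=19, v=10

Final answer: 19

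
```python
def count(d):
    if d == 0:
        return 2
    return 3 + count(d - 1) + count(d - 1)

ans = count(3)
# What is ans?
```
Call trace (a repeated sub-call is expanded the first time; later identical calls just restate its return value):
count(d=3)
  count(d=2)
    count(d=1)
      count(d=0)
      -> return 2
      count(d=0)
      -> return 2
    -> return 7
    count(d=1) -> return 7  (same call as traced above)
  -> return 17
  count(d=2) -> return 17  (same call as traced above)
-> return 37

Final answer: 37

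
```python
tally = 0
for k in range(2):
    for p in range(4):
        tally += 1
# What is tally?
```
Trace:
  tally=0
  tally=1, k=0, p=0
  tally=2, k=0, p=1
  tally=3, k=0, p=2
  tally=4, k=0, p=3
  tally=5, k=1, p=0
  tally=6, k=1, p=1
  tally=7, k=1, p=2
  tally=8, k=1, p=3

Final answer: 8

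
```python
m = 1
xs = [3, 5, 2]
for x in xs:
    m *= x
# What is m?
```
Trace:
  m=1
  m=3, x=3
  m=15, x=5
  m=30, x=2

Final answer: 30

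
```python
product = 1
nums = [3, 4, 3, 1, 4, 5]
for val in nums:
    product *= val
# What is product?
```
Trace:
  product=1
  product=3, val=3
  product=12, val=4
  product=36, val=3
  product=36, val=1
  product=144, val=4
  product=720, val=5

Final answer: 720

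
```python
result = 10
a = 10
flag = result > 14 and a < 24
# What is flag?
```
Trace:
  result=10
  result=10, a=10
  result=10, a=10, flag=False

Final answer: False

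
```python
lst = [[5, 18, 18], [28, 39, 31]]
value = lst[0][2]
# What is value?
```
Trace:
  lst=[[5, 18, 18], [28, 39, 31]]
  lst=[[5, 18, 18], [28, 39, 31]], value=18

Final answer: 18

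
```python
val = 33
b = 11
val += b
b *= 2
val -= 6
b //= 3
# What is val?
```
Trace:
  val=33
  val=33, b=11
  val=44, b=11
  val=44, b=22
  val=38, b=22
  val=38, b=7

Final answer: 38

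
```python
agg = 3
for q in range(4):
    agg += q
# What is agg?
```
Trace:
  agg=3
  agg=3, q=0
  agg=4, q=1
  agg=6, q=2
  agg=9, q=3

Final answer: 9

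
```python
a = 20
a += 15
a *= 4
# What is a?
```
Trace:
  a=20
  a=35
  a=140

Final answer: 140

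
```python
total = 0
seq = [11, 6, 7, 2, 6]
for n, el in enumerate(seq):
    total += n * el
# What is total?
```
Trace:
  total=0
  total=0, n=0, el=11
  total=6, n=1, el=6
  total=20, n=2, el=7
  total=26, n=3, el=2
  total=50, n=4, el=6

Final answer: 50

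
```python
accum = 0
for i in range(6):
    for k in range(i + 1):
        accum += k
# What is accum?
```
Trace:
  accum=0
  accum=0, i=0, k=0
  accum=0, i=1, k=0
  accum=1, i=1, k=1
  accum=1, i=2, k=0
  accum=2, i=2, k=1
  accum=4, i=2, k=2
  accum=4, i=3, k=0
  accum=5, i=3, k=1
  accum=7, i=3, k=2
  accum=10, i=3, k=3
  accum=10, i=4, k=0
  accum=11, i=4, k=1
  accum=13, i=4, k=2
  accum=16, i=4, k=3
  accum=20, i=4, k=4
  accum=20, i=5, k=0
  accum=21, i=5, k=1
  accum=23, i=5, k=2
  accum=26, i=5, k=3
  accum=30, i=5, k=4
  accum=35, i=5, k=5

Final answer: 35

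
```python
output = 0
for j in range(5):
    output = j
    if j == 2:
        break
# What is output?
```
Trace:
  output=0
  output=0, j=0
  output=1, j=1
  output=2, j=2

Final answer: 2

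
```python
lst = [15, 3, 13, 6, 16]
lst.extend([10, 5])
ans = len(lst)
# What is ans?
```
Trace:
  lst=[15, 3, 13, 6, 16]
  lst=[15, 3, 13, 6, 16, 10, 5]
  lst=[15, 3, 13, 6, 16, 10, 5], ans=7

Final answer: 7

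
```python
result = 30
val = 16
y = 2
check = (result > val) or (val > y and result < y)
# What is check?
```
Trace:
  result=30
  result=30, val=16
  result=30, val=16, y=2
  result=30, val=16, y=2, check=True

Final answer: True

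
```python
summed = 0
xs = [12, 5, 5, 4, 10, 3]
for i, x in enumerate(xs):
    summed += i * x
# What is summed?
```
Trace:
  summed=0
  summed=0, i=0, x=12
  summed=5, i=1, x=5
  summed=15, i=2, x=5
  summed=27, i=3, x=4
  summed=67, i=4, x=10
  summed=82, i=5, x=3

Final answer: 82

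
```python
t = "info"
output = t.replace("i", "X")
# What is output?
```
Trace:
  t='info'
  t='info', output='Xnfo'

Final answer: 'Xnfo'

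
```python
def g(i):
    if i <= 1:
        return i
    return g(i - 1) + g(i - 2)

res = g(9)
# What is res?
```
Call trace (a repeated sub-call is expanded the first time; later identical calls just restate its return value):
g(i=9)
  g(i=8)
    g(i=7)
      g(i=6)
        g(i=5)
          g(i=4)
            g(i=3)
              g(i=2)
                g(i=1)
                -> return 1
                g(i=0)
                -> return 0
              -> return 1
              g(i=1)
              -> return 1
            -> return 2
            g(i=2) -> return 1  (same call as traced above)
          -> return 3
          g(i=3) -> return 2  (same call as traced above)
        -> return 5
        g(i=4) -> return 3  (same call as traced above)
      -> return 8
      g(i=5) -> return 5  (same call as traced above)
    -> return 13
    g(i=6) -> return 8  (same call as traced above)
  -> return 21
  g(i=7) -> return 13  (same call as traced above)
-> return 34

Final answer: 34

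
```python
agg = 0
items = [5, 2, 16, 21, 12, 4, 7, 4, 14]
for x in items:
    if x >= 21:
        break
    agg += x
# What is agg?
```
Trace:
  agg=0
  agg=5, x=5
  agg=7, x=2
  agg=23, x=16
  agg=23, x=21

Final answer: 23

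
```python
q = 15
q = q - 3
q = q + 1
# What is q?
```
Trace:
  q=15
  q=12
  q=13

Final answer: 13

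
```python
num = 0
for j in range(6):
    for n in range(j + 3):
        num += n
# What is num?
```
Trace:
  num=0
  num=0, j=0, n=0
  num=1, j=0, n=1
  num=3, j=0, n=2
  num=3, j=1, n=0
  num=4, j=1, n=1
  num=6, j=1, n=2
  num=9, j=1, n=3
  num=9, j=2, n=0
  num=10, j=2, n=1
  num=12, j=2, n=2
  num=15, j=2, n=3
  num=19, j=2, n=4
  num=19, j=3, n=0
  num=20, j=3, n=1
  num=22, j=3, n=2
  num=25, j=3, n=3
  num=29, j=3, n=4
  num=34, j=3, n=5
  num=34, j=4, n=0
  num=35, j=4, n=1
  num=37, j=4, n=2
  num=40, j=4, n=3
  num=44, j=4, n=4
  num=49, j=4, n=5
  num=55, j=4, n=6
  num=55, j=5, n=0
  num=56, j=5, n=1
  num=58, j=5, n=2
  num=61, j=5, n=3
  num=65, j=5, n=4
  num=70, j=5, n=5
  num=76, j=5, n=6
  num=83, j=5, n=7

Final answer: 83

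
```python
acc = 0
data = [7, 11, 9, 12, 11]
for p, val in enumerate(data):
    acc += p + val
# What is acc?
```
Trace:
  acc=0
  acc=7, p=0, val=7
  acc=19, p=1, val=11
  acc=30, p=2, val=9
  acc=45, p=3, val=12
  acc=60, p=4, val=11

Final answer: 60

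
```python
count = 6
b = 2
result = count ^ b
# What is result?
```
Trace:
  count=6
  count=6, b=2
  count=6, b=2, result=4

Final answer: 4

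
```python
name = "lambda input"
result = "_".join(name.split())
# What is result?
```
Trace:
  name='lambda input'
  name='lambda input', result='lambda_input'

Final answer: 'lambda_input'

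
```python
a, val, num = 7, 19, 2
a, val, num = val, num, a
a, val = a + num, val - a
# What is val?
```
Trace:
  a=7, val=19, num=2
  a=19, val=2, num=7
  a=26, val=-17, num=7

Final answer: -17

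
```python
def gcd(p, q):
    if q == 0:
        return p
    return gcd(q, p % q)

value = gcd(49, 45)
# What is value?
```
Call trace:
gcd(p=49, q=45)
  gcd(p=45, q=4)
    gcd(p=4, q=1)
      gcd(p=1, q=0)
      -> return 1
    -> return 1
  -> return 1
-> return 1

Final answer: 1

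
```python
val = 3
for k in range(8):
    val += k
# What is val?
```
Trace:
  val=3
  val=3, k=0
  val=4, k=1
  val=6, k=2
  val=9, k=3
  val=13, k=4
  val=18, k=5
  val=24, k=6
  val=31, k=7

Final answer: 31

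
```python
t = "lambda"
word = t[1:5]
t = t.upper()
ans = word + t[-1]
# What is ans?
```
Trace:
  t='lambda'
  t='lambda', word='ambd'
  t='LAMBDA', word='ambd'
  t='LAMBDA', word='ambd', ans='ambdA'

Final answer: 'ambdA'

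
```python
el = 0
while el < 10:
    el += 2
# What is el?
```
Trace:
  el=0
  el=2
  el=4
  el=6
  el=8
  el=10

Final answer: 10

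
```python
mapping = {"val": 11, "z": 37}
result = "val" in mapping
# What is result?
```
Trace:
  mapping={'val': 11, 'z': 37}
  mapping={'val': 11, 'z': 37}, result=True

Final answer: True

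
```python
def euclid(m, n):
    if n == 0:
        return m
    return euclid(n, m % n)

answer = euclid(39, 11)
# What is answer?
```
Call trace:
euclid(m=39, n=11)
  euclid(m=11, n=6)
    euclid(m=6, n=5)
      euclid(m=5, n=1)
        euclid(m=1, n=0)
        -> return 1
      -> return 1
    -> return 1
  -> return 1
-> return 1

Final answer: 1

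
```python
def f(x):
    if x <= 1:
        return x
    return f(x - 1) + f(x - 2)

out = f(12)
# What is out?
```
Call trace (a repeated sub-call is expanded the first time; later identical calls just restate its return value):
f(x=12)
  f(x=11)
    f(x=10)
      f(x=9)
        f(x=8)
          f(x=7)
            f(x=6)
              f(x=5)
                f(x=4)
                  f(x=3)
                    f(x=2)
                      f(x=1)
                      -> return 1
                      f(x=0)
                      -> return 0
                    -> return 1
                    f(x=1)
                    -> return 1
                  -> return 2
                  f(x=2) -> return 1  (same call as traced above)
                -> return 3
                f(x=3) -> return 2  (same call as traced above)
              -> return 5
              f(x=4) -> return 3  (same call as traced above)
            -> return 8
            f(x=5) -> return 5  (same call as traced above)
          -> return 13
          f(x=6) -> return 8  (same call as traced above)
        -> return 21
        f(x=7) -> return 13  (same call as traced above)
      -> return 34
      f(x=8) -> return 21  (same call as traced above)
    -> return 55
    f(x=9) -> return 34  (same call as traced above)
  -> return 89
  f(x=10) -> return 55  (same call as traced above)
-> return 144

Final answer: 144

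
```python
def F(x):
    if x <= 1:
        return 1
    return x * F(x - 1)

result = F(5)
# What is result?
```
Call trace:
F(x=5)
  F(x=4)
    F(x=3)
      F(x=2)
        F(x=1)
        -> return 1
      -> return 2
    -> return 6
  -> return 24
-> return 120

Final answer: 120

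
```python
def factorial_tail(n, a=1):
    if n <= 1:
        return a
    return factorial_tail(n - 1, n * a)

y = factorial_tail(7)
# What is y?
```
Call trace:
factorial_tail(n=7, a=1)
  factorial_tail(n=6, a=7)
    factorial_tail(n=5, a=42)
      factorial_tail(n=4, a=210)
        factorial_tail(n=3, a=840)
          factorial_tail(n=2, a=2520)
            factorial_tail(n=1, a=5040)
            -> return 5040
          -> return 5040
        -> return 5040
      -> return 5040
    -> return 5040
  -> return 5040
-> return 5040

Final answer: 5040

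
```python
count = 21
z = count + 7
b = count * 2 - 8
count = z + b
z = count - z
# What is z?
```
Trace:
  count=21
  count=21, z=28
  count=21, z=28, b=34
  count=62, z=28, b=34
  count=62, z=34, b=34

Final answer: 34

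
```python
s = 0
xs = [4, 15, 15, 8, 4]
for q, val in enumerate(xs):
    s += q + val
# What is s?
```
Trace:
  s=0
  s=4, q=0, val=4
  s=20, q=1, val=15
  s=37, q=2, val=15
  s=48, q=3, val=8
  s=56, q=4, val=4

Final answer: 56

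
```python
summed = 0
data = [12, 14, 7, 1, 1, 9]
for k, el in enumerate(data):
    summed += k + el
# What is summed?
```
Trace:
  summed=0
  summed=12, k=0, el=12
  summed=27, k=1, el=14
  summed=36, k=2, el=7
  summed=40, k=3, el=1
  summed=45, k=4, el=1
  summed=59, k=5, el=9

Final answer: 59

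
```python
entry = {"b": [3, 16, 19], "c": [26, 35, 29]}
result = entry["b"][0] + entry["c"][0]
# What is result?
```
Trace:
  entry={'b': [3, 16, 19], 'c': [26, 35, 29]}
  entry={'b': [3, 16, 19], 'c': [26, 35, 29]}, result=29

Final answer: 29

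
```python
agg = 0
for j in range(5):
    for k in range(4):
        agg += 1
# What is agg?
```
Trace:
  agg=0
  agg=1, j=0, k=0
  agg=2, j=0, k=1
  agg=3, j=0, k=2
  agg=4, j=0, k=3
  agg=5, j=1, k=0
  agg=6, j=1, k=1
  agg=7, j=1, k=2
  agg=8, j=1, k=3
  agg=9, j=2, k=0
  agg=10, j=2, k=1
  agg=11, j=2, k=2
  agg=12, j=2, k=3
  agg=13, j=3, k=0
  agg=14, j=3, k=1
  agg=15, j=3, k=2
  agg=16, j=3, k=3
  agg=17, j=4, k=0
  agg=18, j=4, k=1
  agg=19, j=4, k=2
  agg=20, j=4, k=3

Final answer: 20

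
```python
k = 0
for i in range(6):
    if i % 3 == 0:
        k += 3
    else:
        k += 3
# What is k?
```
Trace:
  k=0
  k=3, i=0
  k=6, i=1
  k=9, i=2
  k=12, i=3
  k=15, i=4
  k=18, i=5

Final answer: 18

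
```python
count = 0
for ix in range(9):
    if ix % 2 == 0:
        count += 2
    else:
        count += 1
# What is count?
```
Trace:
  count=0
  count=2, ix=0
  count=3, ix=1
  count=5, ix=2
  count=6, ix=3
  count=8, ix=4
  count=9, ix=5
  count=11, ix=6
  count=12, ix=7
  count=14, ix=8

Final answer: 14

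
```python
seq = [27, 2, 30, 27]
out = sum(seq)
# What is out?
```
Trace:
  seq=[27, 2, 30, 27]
  seq=[27, 2, 30, 27], out=86

Final answer: 86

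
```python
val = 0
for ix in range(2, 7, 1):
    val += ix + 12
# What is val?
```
Trace:
  val=0
  val=14, ix=2
  val=29, ix=3
  val=45, ix=4
  val=62, ix=5
  val=80, ix=6

Final answer: 80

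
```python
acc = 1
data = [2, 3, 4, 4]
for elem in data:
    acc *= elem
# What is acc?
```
Trace:
  acc=1
  acc=2, elem=2
  acc=6, elem=3
  acc=24, elem=4
  acc=96, elem=4

Final answer: 96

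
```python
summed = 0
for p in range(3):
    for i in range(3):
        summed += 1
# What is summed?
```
Trace:
  summed=0
  summed=1, p=0, i=0
  summed=2, p=0, i=1
  summed=3, p=0, i=2
  summed=4, p=1, i=0
  summed=5, p=1, i=1
  summed=6, p=1, i=2
  summed=7, p=2, i=0
  summed=8, p=2, i=1
  summed=9, p=2, i=2

Final answer: 9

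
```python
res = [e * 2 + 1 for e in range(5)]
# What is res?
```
Trace:
  e=0
  e=1
  e=2
  e=3
  e=4
  res=[1, 3, 5, 7, 9]

Final answer: [1, 3, 5, 7, 9]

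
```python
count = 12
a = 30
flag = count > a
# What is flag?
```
Trace:
  count=12
  count=12, a=30
  count=12, a=30, flag=False

Final answer: False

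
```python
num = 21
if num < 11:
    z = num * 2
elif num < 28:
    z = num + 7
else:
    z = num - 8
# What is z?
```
Trace:
  num=21
  num=21, z=28

Final answer: 28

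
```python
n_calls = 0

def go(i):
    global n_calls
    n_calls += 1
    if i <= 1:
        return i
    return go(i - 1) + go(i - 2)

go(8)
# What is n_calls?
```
Call trace (a repeated sub-call is expanded the first time; later identical calls just restate its return value):
go(i=8)
  go(i=7)
    go(i=6)
      go(i=5)
        go(i=4)
          go(i=3)
            go(i=2)
              go(i=1)
              -> return 1
              go(i=0)
              -> return 0
            -> return 1
            go(i=1)
            -> return 1
          -> return 2
          go(i=2) -> return 1  (same call as traced above)
        -> return 3
        go(i=3) -> return 2  (same call as traced above)
      -> return 5
      go(i=4) -> return 3  (same call as traced above)
    -> return 8
    go(i=5) -> return 5  (same call as traced above)
  -> return 13
  go(i=6) -> return 8  (same call as traced above)
-> return 21

n_calls is incremented once per call, so count the calls in each subtree. Let C(i) = number of calls made by go(i).
C(0) = C(1) = 1 (base case, no recursion); C(i) = 1 + C(i - 1) + C(i - 2) otherwise.
C(2) = 1 + C(1) + C(0) = 1 + 1 + 1 = 3
C(3) = 1 + C(2) + C(1) = 1 + 3 + 1 = 5
C(4) = 1 + C(3) + C(2) = 1 + 5 + 3 = 9
C(5) = 1 + C(4) + C(3) = 1 + 9 + 5 = 15
C(6) = 1 + C(5) + C(4) = 1 + 15 + 9 = 25
C(7) = 1 + C(6) + C(5) = 1 + 25 + 15 = 41
C(8) = 1 + C(7) + C(6) = 1 + 41 + 25 = 67
n_calls = C(8) = 67

Final answer: 67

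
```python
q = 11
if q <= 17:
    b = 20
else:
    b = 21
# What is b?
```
Trace:
  q=11
  q=11, b=20

Final answer: 20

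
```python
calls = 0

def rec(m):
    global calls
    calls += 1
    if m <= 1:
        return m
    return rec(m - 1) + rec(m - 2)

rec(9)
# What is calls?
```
Call trace (a repeated sub-call is expanded the first time; later identical calls just restate its return value):
rec(m=9)
  rec(m=8)
    rec(m=7)
      rec(m=6)
        rec(m=5)
          rec(m=4)
            rec(m=3)
              rec(m=2)
                rec(m=1)
                -> return 1
                rec(m=0)
                -> return 0
              -> return 1
              rec(m=1)
              -> return 1
            -> return 2
            rec(m=2) -> return 1  (same call as traced above)
          -> return 3
          rec(m=3) -> return 2  (same call as traced above)
        -> return 5
        rec(m=4) -> return 3  (same call as traced above)
      -> return 8
      rec(m=5) -> return 5  (same call as traced above)
    -> return 13
    rec(m=6) -> return 8  (same call as traced above)
  -> return 21
  rec(m=7) -> return 13  (same call as traced above)
-> return 34

calls is incremented once per call, so count the calls in each subtree. Let C(m) = number of calls made by rec(m).
C(0) = C(1) = 1 (base case, no recursion); C(m) = 1 + C(m - 1) + C(m - 2) otherwise.
C(2) = 1 + C(1) + C(0) = 1 + 1 + 1 = 3
C(3) = 1 + C(2) + C(1) = 1 + 3 + 1 = 5
C(4) = 1 + C(3) + C(2) = 1 + 5 + 3 = 9
C(5) = 1 + C(4) + C(3) = 1 + 9 + 5 = 15
C(6) = 1 + C(5) + C(4) = 1 + 15 + 9 = 25
C(7) = 1 + C(6) + C(5) = 1 + 25 + 15 = 41
C(8) = 1 + C(7) + C(6) = 1 + 41 + 25 = 67
C(9) = 1 + C(8) + C(7) = 1 + 67 + 41 = 109
calls = C(9) = 109

Final answer: 109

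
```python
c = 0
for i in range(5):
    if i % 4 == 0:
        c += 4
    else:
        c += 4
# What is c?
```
Trace:
  c=0
  c=4, i=0
  c=8, i=1
  c=12, i=2
  c=16, i=3
  c=20, i=4

Final answer: 20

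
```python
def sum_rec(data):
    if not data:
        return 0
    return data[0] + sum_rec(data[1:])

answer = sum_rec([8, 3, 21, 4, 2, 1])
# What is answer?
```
Call trace:
sum_rec(data=[8, 3, 21, 4, 2, 1])
  sum_rec(data=[3, 21, 4, 2, 1])
    sum_rec(data=[21, 4, 2, 1])
      sum_rec(data=[4, 2, 1])
        sum_rec(data=[2, 1])
          sum_rec(data=[1])
            sum_rec(data=[])
            -> return 0
          -> return 1
        -> return 3
      -> return 7
    -> return 28
  -> return 31
-> return 39

Final answer: 39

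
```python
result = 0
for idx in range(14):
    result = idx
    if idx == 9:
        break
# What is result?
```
Trace:
  result=0
  result=0, idx=0
  result=1, idx=1
  result=2, idx=2
  result=3, idx=3
  result=4, idx=4
  result=5, idx=5
  result=6, idx=6
  result=7, idx=7
  result=8, idx=8
  result=9, idx=9

Final answer: 9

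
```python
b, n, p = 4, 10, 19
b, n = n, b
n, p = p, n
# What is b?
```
Trace:
  b=4, n=10, p=19
  b=10, n=4, p=19
  b=10, n=19, p=4

Final answer: 10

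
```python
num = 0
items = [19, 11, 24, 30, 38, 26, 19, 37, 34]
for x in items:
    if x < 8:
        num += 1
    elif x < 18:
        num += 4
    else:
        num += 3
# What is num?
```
Trace:
  num=0
  num=3, x=19
  num=7, x=11
  num=10, x=24
  num=13, x=30
  num=16, x=38
  num=19, x=26
  num=22, x=19
  num=25, x=37
  num=28, x=34

Final answer: 28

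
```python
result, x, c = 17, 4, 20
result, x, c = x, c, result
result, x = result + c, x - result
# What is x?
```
Trace:
  result=17, x=4, c=20
  result=4, x=20, c=17
  result=21, x=16, c=17

Final answer: 16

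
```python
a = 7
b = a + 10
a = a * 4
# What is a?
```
Trace:
  a=7
  a=7, b=17
  a=28, b=17

Final answer: 28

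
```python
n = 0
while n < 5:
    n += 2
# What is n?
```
Trace:
  n=0
  n=2
  n=4
  n=6

Final answer: 6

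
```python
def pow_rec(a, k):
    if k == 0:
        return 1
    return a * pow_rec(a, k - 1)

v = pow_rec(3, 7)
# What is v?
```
Call trace:
pow_rec(a=3, k=7)
  pow_rec(a=3, k=6)
    pow_rec(a=3, k=5)
      pow_rec(a=3, k=4)
        pow_rec(a=3, k=3)
          pow_rec(a=3, k=2)
            pow_rec(a=3, k=1)
              pow_rec(a=3, k=0)
              -> return 1
            -> return 3
          -> return 9
        -> return 27
      -> return 81
    -> return 243
  -> return 729
-> return 2187

Final answer: 2187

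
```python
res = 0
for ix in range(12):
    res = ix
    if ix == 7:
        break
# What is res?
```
Trace:
  res=0
  res=0, ix=0
  res=1, ix=1
  res=2, ix=2
  res=3, ix=3
  res=4, ix=4
  res=5, ix=5
  res=6, ix=6
  res=7, ix=7

Final answer: 7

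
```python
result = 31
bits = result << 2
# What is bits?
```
Trace:
  result=31
  result=31, bits=124

Final answer: 124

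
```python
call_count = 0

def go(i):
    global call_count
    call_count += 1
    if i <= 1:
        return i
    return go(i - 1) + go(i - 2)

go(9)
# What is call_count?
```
Call trace (a repeated sub-call is expanded the first time; later identical calls just restate its return value):
go(i=9)
  go(i=8)
    go(i=7)
      go(i=6)
        go(i=5)
          go(i=4)
            go(i=3)
              go(i=2)
                go(i=1)
                -> return 1
                go(i=0)
                -> return 0
              -> return 1
              go(i=1)
              -> return 1
            -> return 2
            go(i=2) -> return 1  (same call as traced above)
          -> return 3
          go(i=3) -> return 2  (same call as traced above)
        -> return 5
        go(i=4) -> return 3  (same call as traced above)
      -> return 8
      go(i=5) -> return 5  (same call as traced above)
    -> return 13
    go(i=6) -> return 8  (same call as traced above)
  -> return 21
  go(i=7) -> return 13  (same call as traced above)
-> return 34

call_count is incremented once per call, so count the calls in each subtree. Let C(i) = number of calls made by go(i).
C(0) = C(1) = 1 (base case, no recursion); C(i) = 1 + C(i - 1) + C(i - 2) otherwise.
C(2) = 1 + C(1) + C(0) = 1 + 1 + 1 = 3
C(3) = 1 + C(2) + C(1) = 1 + 3 + 1 = 5
C(4) = 1 + C(3) + C(2) = 1 + 5 + 3 = 9
C(5) = 1 + C(4) + C(3) = 1 + 9 + 5 = 15
C(6) = 1 + C(5) + C(4) = 1 + 15 + 9 = 25
C(7) = 1 + C(6) + C(5) = 1 + 25 + 15 = 41
C(8) = 1 + C(7) + C(6) = 1 + 41 + 25 = 67
C(9) = 1 + C(8) + C(7) = 1 + 67 + 41 = 109
call_count = C(9) = 109

Final answer: 109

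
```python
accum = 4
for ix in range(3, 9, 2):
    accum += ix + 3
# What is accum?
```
Trace:
  accum=4
  accum=10, ix=3
  accum=18, ix=5
  accum=28, ix=7

Final answer: 28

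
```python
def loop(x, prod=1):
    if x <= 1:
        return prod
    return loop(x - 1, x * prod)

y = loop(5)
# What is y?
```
Call trace:
loop(x=5, prod=1)
  loop(x=4, prod=5)
    loop(x=3, prod=20)
      loop(x=2, prod=60)
        loop(x=1, prod=120)
        -> return 120
      -> return 120
    -> return 120
  -> return 120
-> return 120

Final answer: 120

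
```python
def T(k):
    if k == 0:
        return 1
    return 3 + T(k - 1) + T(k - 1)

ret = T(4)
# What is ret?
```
Call trace (a repeated sub-call is expanded the first time; later identical calls just restate its return value):
T(k=4)
  T(k=3)
    T(k=2)
      T(k=1)
        T(k=0)
        -> return 1
        T(k=0)
        -> return 1
      -> return 5
      T(k=1) -> return 5  (same call as traced above)
    -> return 13
    T(k=2) -> return 13  (same call as traced above)
  -> return 29
  T(k=3) -> return 29  (same call as traced above)
-> return 61

Final answer: 61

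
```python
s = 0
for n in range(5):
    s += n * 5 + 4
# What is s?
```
Trace:
  s=0
  s=4, n=0
  s=13, n=1
  s=27, n=2
  s=46, n=3
  s=70, n=4

Final answer: 70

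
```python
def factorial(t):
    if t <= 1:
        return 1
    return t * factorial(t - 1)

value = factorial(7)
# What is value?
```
Call trace:
factorial(t=7)
  factorial(t=6)
    factorial(t=5)
      factorial(t=4)
        factorial(t=3)
          factorial(t=2)
            factorial(t=1)
            -> return 1
          -> return 2
        -> return 6
      -> return 24
    -> return 120
  -> return 720
-> return 5040

Final answer: 5040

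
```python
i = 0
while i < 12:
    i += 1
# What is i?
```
Trace:
  i=0
  i=1
  i=2
  i=3
  i=4
  i=5
  i=6
  i=7
  i=8
  i=9
  i=10
  i=11
  i=12

Final answer: 12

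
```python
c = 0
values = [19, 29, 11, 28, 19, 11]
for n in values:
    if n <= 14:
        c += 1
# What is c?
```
Trace:
  c=0
  c=0, n=19
  c=0, n=29
  c=1, n=11
  c=1, n=28
  c=1, n=19
  c=2, n=11

Final answer: 2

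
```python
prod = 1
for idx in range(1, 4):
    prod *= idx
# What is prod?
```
Trace:
  prod=1
  prod=1, idx=1
  prod=2, idx=2
  prod=6, idx=3

Final answer: 6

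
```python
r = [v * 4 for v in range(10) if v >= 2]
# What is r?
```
Trace:
  v=0
  v=1
  v=2
  v=3
  v=4
  v=5
  v=6
  v=7
  v=8
  v=9
  r=[8, 12, 16, 20, 24, 28, 32, 36]

Final answer: [8, 12, 16, 20, 24, 28, 32, 36]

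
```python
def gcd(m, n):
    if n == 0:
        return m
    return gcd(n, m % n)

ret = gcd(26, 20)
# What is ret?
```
Call trace:
gcd(m=26, n=20)
  gcd(m=20, n=6)
    gcd(m=6, n=2)
      gcd(m=2, n=0)
      -> return 2
    -> return 2
  -> return 2
-> return 2

Final answer: 2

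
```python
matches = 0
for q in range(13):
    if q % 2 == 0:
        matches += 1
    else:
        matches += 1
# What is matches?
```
Trace:
  matches=0
  matches=1, q=0
  matches=2, q=1
  matches=3, q=2
  matches=4, q=3
  matches=5, q=4
  matches=6, q=5
  matches=7, q=6
  matches=8, q=7
  matches=9, q=8
  matches=10, q=9
  matches=11, q=10
  matches=12, q=11
  matches=13, q=12

Final answer: 13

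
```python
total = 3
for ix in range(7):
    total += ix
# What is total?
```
Trace:
  total=3
  total=3, ix=0
  total=4, ix=1
  total=6, ix=2
  total=9, ix=3
  total=13, ix=4
  total=18, ix=5
  total=24, ix=6

Final answer: 24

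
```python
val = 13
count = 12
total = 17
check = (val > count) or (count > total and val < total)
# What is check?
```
Trace:
  val=13
  val=13, count=12
  val=13, count=12, total=17
  val=13, count=12, total=17, check=True

Final answer: True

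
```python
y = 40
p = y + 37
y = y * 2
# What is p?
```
Trace:
  y=40
  y=40, p=77
  y=80, p=77

Final answer: 77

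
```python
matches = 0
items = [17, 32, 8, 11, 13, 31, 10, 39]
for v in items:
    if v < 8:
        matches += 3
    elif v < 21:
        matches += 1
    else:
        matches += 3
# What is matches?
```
Trace:
  matches=0
  matches=1, v=17
  matches=4, v=32
  matches=5, v=8
  matches=6, v=11
  matches=7, v=13
  matches=10, v=31
  matches=11, v=10
  matches=14, v=39

Final answer: 14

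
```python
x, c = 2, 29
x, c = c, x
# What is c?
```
Trace:
  x=2, c=29
  x=29, c=2

Final answer: 2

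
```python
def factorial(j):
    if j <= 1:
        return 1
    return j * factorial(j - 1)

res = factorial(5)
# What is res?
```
Call trace:
factorial(j=5)
  factorial(j=4)
    factorial(j=3)
      factorial(j=2)
        factorial(j=1)
        -> return 1
      -> return 2
    -> return 6
  -> return 24
-> return 120

Final answer: 120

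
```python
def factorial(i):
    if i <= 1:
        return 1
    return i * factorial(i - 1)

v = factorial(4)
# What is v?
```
Call trace:
factorial(i=4)
  factorial(i=3)
    factorial(i=2)
      factorial(i=1)
      -> return 1
    -> return 2
  -> return 6
-> return 24

Final answer: 24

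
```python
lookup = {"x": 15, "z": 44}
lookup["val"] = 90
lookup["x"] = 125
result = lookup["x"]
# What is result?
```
Trace:
  lookup={'x': 15, 'z': 44}
  lookup={'x': 15, 'z': 44, 'val': 90}
  lookup={'x': 125, 'z': 44, 'val': 90}
  lookup={'x': 125, 'z': 44, 'val': 90}, result=125

Final answer: 125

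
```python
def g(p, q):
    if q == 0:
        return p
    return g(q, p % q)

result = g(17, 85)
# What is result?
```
Call trace:
g(p=17, q=85)
  g(p=85, q=17)
    g(p=17, q=0)
    -> return 17
  -> return 17
-> return 17

Final answer: 17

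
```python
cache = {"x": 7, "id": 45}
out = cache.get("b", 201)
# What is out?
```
Trace:
  cache={'x': 7, 'id': 45}
  cache={'x': 7, 'id': 45}, out=201

Final answer: 201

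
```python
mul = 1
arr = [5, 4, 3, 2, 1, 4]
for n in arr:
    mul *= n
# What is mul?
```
Trace:
  mul=1
  mul=5, n=5
  mul=20, n=4
  mul=60, n=3
  mul=120, n=2
  mul=120, n=1
  mul=480, n=4

Final answer: 480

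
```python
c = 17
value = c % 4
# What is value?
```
Trace:
  c=17
  c=17, value=1

Final answer: 1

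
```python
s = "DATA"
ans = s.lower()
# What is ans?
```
Trace:
  s='DATA'
  s='DATA', ans='data'

Final answer: 'data'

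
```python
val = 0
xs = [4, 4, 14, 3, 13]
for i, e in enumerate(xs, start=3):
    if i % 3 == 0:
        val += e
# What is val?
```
Trace:
  val=0
  val=4, i=3, e=4
  val=4, i=4, e=4
  val=4, i=5, e=14
  val=7, i=6, e=3
  val=7, i=7, e=13

Final answer: 7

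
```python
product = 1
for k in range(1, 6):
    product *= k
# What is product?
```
Trace:
  product=1
  product=1, k=1
  product=2, k=2
  product=6, k=3
  product=24, k=4
  product=120, k=5

Final answer: 120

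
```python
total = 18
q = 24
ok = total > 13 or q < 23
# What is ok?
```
Trace:
  total=18
  total=18, q=24
  total=18, q=24, ok=True

Final answer: True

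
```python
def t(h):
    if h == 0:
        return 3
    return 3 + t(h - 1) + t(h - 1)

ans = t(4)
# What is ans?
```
Call trace (a repeated sub-call is expanded the first time; later identical calls just restate its return value):
t(h=4)
  t(h=3)
    t(h=2)
      t(h=1)
        t(h=0)
        -> return 3
        t(h=0)
        -> return 3
      -> return 9
      t(h=1) -> return 9  (same call as traced above)
    -> return 21
    t(h=2) -> return 21  (same call as traced above)
  -> return 45
  t(h=3) -> return 45  (same call as traced above)
-> return 93

Final answer: 93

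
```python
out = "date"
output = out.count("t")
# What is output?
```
Trace:
  out='date'
  out='date', output=1

Final answer: 1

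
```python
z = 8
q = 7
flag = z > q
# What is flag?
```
Trace:
  z=8
  z=8, q=7
  z=8, q=7, flag=True

Final answer: True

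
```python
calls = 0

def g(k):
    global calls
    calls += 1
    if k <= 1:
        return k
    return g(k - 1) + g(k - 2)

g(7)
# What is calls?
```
Call trace (a repeated sub-call is expanded the first time; later identical calls just restate its return value):
g(k=7)
  g(k=6)
    g(k=5)
      g(k=4)
        g(k=3)
          g(k=2)
            g(k=1)
            -> return 1
            g(k=0)
            -> return 0
          -> return 1
          g(k=1)
          -> return 1
        -> return 2
        g(k=2) -> return 1  (same call as traced above)
      -> return 3
      g(k=3) -> return 2  (same call as traced above)
    -> return 5
    g(k=4) -> return 3  (same call as traced above)
  -> return 8
  g(k=5) -> return 5  (same call as traced above)
-> return 13

calls is incremented once per call, so count the calls in each subtree. Let C(k) = number of calls made by g(k).
C(0) = C(1) = 1 (base case, no recursion); C(k) = 1 + C(k - 1) + C(k - 2) otherwise.
C(2) = 1 + C(1) + C(0) = 1 + 1 + 1 = 3
C(3) = 1 + C(2) + C(1) = 1 + 3 + 1 = 5
C(4) = 1 + C(3) + C(2) = 1 + 5 + 3 = 9
C(5) = 1 + C(4) + C(3) = 1 + 9 + 5 = 15
C(6) = 1 + C(5) + C(4) = 1 + 15 + 9 = 25
C(7) = 1 + C(6) + C(5) = 1 + 25 + 15 = 41
calls = C(7) = 41

Final answer: 41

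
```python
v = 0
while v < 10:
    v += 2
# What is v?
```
Trace:
  v=0
  v=2
  v=4
  v=6
  v=8
  v=10

Final answer: 10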